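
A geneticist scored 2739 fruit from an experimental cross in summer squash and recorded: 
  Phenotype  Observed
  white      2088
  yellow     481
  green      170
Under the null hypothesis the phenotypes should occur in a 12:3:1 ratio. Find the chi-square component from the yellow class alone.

Expected counts for N = 2739 under a 12:3:1 ratio (total parts = 16):
  white: 2739 × 12/16 = 2054.25
  yellow: 2739 × 3/16 = 513.5625
  green: 2739 × 1/16 = 171.1875
Contribution of yellow: (481 − 513.5625)² / 513.5625 = 2.0646

2.065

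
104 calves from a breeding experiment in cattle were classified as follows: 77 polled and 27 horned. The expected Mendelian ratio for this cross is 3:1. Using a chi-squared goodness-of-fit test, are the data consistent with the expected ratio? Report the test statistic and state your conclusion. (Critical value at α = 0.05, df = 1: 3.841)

0.051; consistent

Expected counts for N = 104 under a 3:1 ratio (total parts = 4):
  polled: 104 × 3/4 = 78
  horned: 104 × 1/4 = 26
χ² = Σ (O − E)² / E
  polled: (77 − 78)² / 78 = 0.0128
  horned: (27 − 26)² / 26 = 0.0385
χ² = 0.0128 + 0.0385 = 0.0513 ≈ 0.051
Degrees of freedom = 2 − 1 = 1; critical value at α = 0.05 is 3.841.
Since 0.051 < 3.841, we fail to reject the null hypothesis — the data are consistent with the 3:1 ratio.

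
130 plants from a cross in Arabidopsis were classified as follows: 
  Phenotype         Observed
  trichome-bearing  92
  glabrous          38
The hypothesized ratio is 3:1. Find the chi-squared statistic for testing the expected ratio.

Total ratio parts = 4. Expected numbers out of 130:
  trichome-bearing: 130 × 3/4 = 97.5
  glabrous: 130 × 1/4 = 32.5
χ² = Σ (O − E)² / E
  trichome-bearing: (92 − 97.5)² / 97.5 = 0.3103
  glabrous: (38 − 32.5)² / 32.5 = 0.9308
χ² = 0.3103 + 0.9308 = 1.2411 ≈ 1.241

1.241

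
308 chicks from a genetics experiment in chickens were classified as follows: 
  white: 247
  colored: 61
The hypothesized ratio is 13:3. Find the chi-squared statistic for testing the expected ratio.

0.225

Expected counts for N = 308 under a 13:3 ratio (total parts = 16):
  white: 308 × 13/16 = 250.25
  colored: 308 × 3/16 = 57.75
χ² = Σ (O − E)² / E
  white: (247 − 250.25)² / 250.25 = 0.0422
  colored: (61 − 57.75)² / 57.75 = 0.1829
χ² = 0.0422 + 0.1829 = 0.2251 ≈ 0.225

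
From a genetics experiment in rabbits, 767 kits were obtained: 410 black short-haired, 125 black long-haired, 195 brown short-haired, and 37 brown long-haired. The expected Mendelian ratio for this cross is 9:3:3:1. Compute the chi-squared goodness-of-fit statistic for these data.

24.241

Under the 9:3:3:1 hypothesis (Σ ratio = 16, N = 767):
  black short-haired: 767 × 9/16 = 431.4375
  black long-haired: 767 × 3/16 = 143.8125
  brown short-haired: 767 × 3/16 = 143.8125
  brown long-haired: 767 × 1/16 = 47.9375
χ² = Σ (O − E)² / E
  black short-haired: (410 − 431.4375)² / 431.4375 = 1.0652
  black long-haired: (125 − 143.8125)² / 143.8125 = 2.4609
  brown short-haired: (195 − 143.8125)² / 143.8125 = 18.2193
  brown long-haired: (37 − 47.9375)² / 47.9375 = 2.4955
χ² = 1.0652 + 2.4609 + 18.2193 + 2.4955 = 24.2409 ≈ 24.241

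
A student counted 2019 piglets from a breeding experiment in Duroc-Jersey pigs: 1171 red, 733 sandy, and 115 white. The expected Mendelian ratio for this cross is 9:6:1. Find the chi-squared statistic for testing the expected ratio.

2.859

Total ratio parts = 16. Expected numbers out of 2019:
  red: 2019 × 9/16 = 1135.6875
  sandy: 2019 × 6/16 = 757.125
  white: 2019 × 1/16 = 126.1875
χ² = Σ (O − E)² / E
  red: (1171 − 1135.6875)² / 1135.6875 = 1.0980
  sandy: (733 − 757.125)² / 757.125 = 0.7687
  white: (115 − 126.1875)² / 126.1875 = 0.9919
χ² = 1.0980 + 0.7687 + 0.9919 = 2.8586 ≈ 2.859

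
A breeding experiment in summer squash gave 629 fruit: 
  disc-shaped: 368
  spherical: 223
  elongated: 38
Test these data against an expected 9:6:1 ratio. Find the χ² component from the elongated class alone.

Expected counts for N = 629 under a 9:6:1 ratio (total parts = 16):
  disc-shaped: 629 × 9/16 = 353.8125
  spherical: 629 × 6/16 = 235.875
  elongated: 629 × 1/16 = 39.3125
Contribution of elongated: (38 − 39.3125)² / 39.3125 = 0.0438

0.044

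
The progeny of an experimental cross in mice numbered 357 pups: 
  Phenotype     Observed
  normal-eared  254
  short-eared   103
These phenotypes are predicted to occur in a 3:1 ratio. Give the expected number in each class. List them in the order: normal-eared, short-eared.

Total ratio parts = 4. Expected numbers out of 357:
  normal-eared: 357 × 3/4 = 267.75
  short-eared: 357 × 1/4 = 89.25

267.75, 89.25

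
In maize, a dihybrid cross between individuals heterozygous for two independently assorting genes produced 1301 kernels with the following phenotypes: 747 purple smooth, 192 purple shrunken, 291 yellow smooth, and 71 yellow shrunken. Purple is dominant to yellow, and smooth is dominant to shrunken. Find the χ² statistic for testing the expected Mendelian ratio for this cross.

A dihybrid F₂ with independent assortment and complete dominance at both loci gives a 9:3:3:1 phenotypic ratio.
Under the 9:3:3:1 hypothesis (Σ ratio = 16, N = 1301):
  purple smooth: 1301 × 9/16 = 731.8125
  purple shrunken: 1301 × 3/16 = 243.9375
  yellow smooth: 1301 × 3/16 = 243.9375
  yellow shrunken: 1301 × 1/16 = 81.3125
χ² = Σ (O − E)² / E
  purple smooth: (747 − 731.8125)² / 731.8125 = 0.3152
  purple shrunken: (192 − 243.9375)² / 243.9375 = 11.0582
  yellow smooth: (291 − 243.9375)² / 243.9375 = 9.0797
  yellow shrunken: (71 − 81.3125)² / 81.3125 = 1.3079
χ² = 0.3152 + 11.0582 + 9.0797 + 1.3079 = 21.761

21.761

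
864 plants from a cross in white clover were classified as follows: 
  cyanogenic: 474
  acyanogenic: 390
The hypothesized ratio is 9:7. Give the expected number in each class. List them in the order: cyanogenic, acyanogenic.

486, 378

Expected counts for N = 864 under a 9:7 ratio (total parts = 16):
  cyanogenic: 864 × 9/16 = 486
  acyanogenic: 864 × 7/16 = 378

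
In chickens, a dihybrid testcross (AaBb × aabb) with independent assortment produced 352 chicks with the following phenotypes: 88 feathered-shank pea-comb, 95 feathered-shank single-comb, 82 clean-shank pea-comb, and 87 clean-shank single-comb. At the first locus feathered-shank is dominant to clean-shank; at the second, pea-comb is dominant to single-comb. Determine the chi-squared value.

A dihybrid testcross with independent assortment gives a 1:1:1:1 ratio.
The 1:1:1:1 ratio has 4 parts, so with N = 352 the expected counts are:
  feathered-shank pea-comb: 352 × 1/4 = 88
  feathered-shank single-comb: 352 × 1/4 = 88
  clean-shank pea-comb: 352 × 1/4 = 88
  clean-shank single-comb: 352 × 1/4 = 88
χ² = Σ (O − E)² / E
  feathered-shank pea-comb: (88 − 88)² / 88 = 0.0000
  feathered-shank single-comb: (95 − 88)² / 88 = 0.5568
  clean-shank pea-comb: (82 − 88)² / 88 = 0.4091
  clean-shank single-comb: (87 − 88)² / 88 = 0.0114
χ² = 0.0000 + 0.5568 + 0.4091 + 0.0114 = 0.9773 ≈ 0.977

0.977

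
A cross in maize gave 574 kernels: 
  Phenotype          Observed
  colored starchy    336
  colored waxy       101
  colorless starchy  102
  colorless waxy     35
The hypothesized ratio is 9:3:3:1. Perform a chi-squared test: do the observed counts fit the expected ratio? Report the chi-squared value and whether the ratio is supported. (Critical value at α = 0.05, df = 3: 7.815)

Total ratio parts = 16. Expected numbers out of 574:
  colored starchy: 574 × 9/16 = 322.875
  colored waxy: 574 × 3/16 = 107.625
  colorless starchy: 574 × 3/16 = 107.625
  colorless waxy: 574 × 1/16 = 35.875
χ² = Σ (O − E)² / E
  colored starchy: (336 − 322.875)² / 322.875 = 0.5335
  colored waxy: (101 − 107.625)² / 107.625 = 0.4078
  colorless starchy: (102 − 107.625)² / 107.625 = 0.2940
  colorless waxy: (35 − 35.875)² / 35.875 = 0.0213
χ² = 0.5335 + 0.4078 + 0.2940 + 0.0213 = 1.2566 ≈ 1.257
Degrees of freedom = 4 − 1 = 3; critical value at α = 0.05 is 7.815.
Since 1.257 < 7.815, we fail to reject the null hypothesis — the data are consistent with the 9:3:3:1 ratio.

1.257; consistent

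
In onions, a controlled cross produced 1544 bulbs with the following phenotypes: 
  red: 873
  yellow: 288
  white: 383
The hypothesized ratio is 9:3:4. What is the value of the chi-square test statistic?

0.054

Under the 9:3:4 hypothesis (Σ ratio = 16, N = 1544):
  red: 1544 × 9/16 = 868.5
  yellow: 1544 × 3/16 = 289.5
  white: 1544 × 4/16 = 386
χ² = Σ (O − E)² / E
  red: (873 − 868.5)² / 868.5 = 0.0233
  yellow: (288 − 289.5)² / 289.5 = 0.0078
  white: (383 − 386)² / 386 = 0.0233
χ² = 0.0233 + 0.0078 + 0.0233 = 0.0544 ≈ 0.054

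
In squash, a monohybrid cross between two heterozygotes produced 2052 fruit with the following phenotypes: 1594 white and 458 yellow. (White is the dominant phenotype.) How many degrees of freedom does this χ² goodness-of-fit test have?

For a monohybrid cross between heterozygotes with complete dominance, the expected phenotypic ratio is 3:1.
A goodness-of-fit test with 2 phenotype classes has df = 2 − 1 = 1.

1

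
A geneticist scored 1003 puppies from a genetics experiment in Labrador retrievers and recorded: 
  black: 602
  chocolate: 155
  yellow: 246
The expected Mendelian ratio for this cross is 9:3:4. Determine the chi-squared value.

Expected counts for N = 1003 under a 9:3:4 ratio (total parts = 16):
  black: 1003 × 9/16 = 564.1875
  chocolate: 1003 × 3/16 = 188.0625
  yellow: 1003 × 4/16 = 250.75
χ² = Σ (O − E)² / E
  black: (602 − 564.1875)² / 564.1875 = 2.5342
  chocolate: (155 − 188.0625)² / 188.0625 = 5.8126
  yellow: (246 − 250.75)² / 250.75 = 0.0900
χ² = 2.5342 + 5.8126 + 0.0900 = 8.4368 ≈ 8.437

8.437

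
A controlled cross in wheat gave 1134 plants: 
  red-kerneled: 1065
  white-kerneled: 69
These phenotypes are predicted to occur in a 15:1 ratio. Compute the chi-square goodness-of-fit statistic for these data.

0.053

Total ratio parts = 16. Expected numbers out of 1134:
  red-kerneled: 1134 × 15/16 = 1063.125
  white-kerneled: 1134 × 1/16 = 70.875
χ² = Σ (O − E)² / E
  red-kerneled: (1065 − 1063.125)² / 1063.125 = 0.0033
  white-kerneled: (69 − 70.875)² / 70.875 = 0.0496
χ² = 0.0033 + 0.0496 = 0.0529 ≈ 0.053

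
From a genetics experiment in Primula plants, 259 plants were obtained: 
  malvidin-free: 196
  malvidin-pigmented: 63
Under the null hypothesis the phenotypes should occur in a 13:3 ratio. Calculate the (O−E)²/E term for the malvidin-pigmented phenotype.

4.292

Expected counts for N = 259 under a 13:3 ratio (total parts = 16):
  malvidin-free: 259 × 13/16 = 210.4375
  malvidin-pigmented: 259 × 3/16 = 48.5625
Contribution of malvidin-pigmented: (63 − 48.5625)² / 48.5625 = 4.2922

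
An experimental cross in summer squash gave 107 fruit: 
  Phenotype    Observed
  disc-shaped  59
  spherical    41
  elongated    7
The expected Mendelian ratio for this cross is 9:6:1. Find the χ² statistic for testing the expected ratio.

Expected counts for N = 107 under a 9:6:1 ratio (total parts = 16):
  disc-shaped: 107 × 9/16 = 60.1875
  spherical: 107 × 6/16 = 40.125
  elongated: 107 × 1/16 = 6.6875
χ² = Σ (O − E)² / E
  disc-shaped: (59 − 60.1875)² / 60.1875 = 0.0234
  spherical: (41 − 40.125)² / 40.125 = 0.0191
  elongated: (7 − 6.6875)² / 6.6875 = 0.0146
χ² = 0.0234 + 0.0191 + 0.0146 = 0.0571 ≈ 0.057

0.057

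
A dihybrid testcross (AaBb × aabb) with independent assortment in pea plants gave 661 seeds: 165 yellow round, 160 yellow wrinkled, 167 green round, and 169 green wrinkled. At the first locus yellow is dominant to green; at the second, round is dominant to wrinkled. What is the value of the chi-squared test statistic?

A dihybrid testcross with independent assortment gives a 1:1:1:1 ratio.
Total ratio parts = 4. Expected numbers out of 661:
  yellow round: 661 × 1/4 = 165.25
  yellow wrinkled: 661 × 1/4 = 165.25
  green round: 661 × 1/4 = 165.25
  green wrinkled: 661 × 1/4 = 165.25
χ² = Σ (O − E)² / E
  yellow round: (165 − 165.25)² / 165.25 = 0.0004
  yellow wrinkled: (160 − 165.25)² / 165.25 = 0.1668
  green round: (167 − 165.25)² / 165.25 = 0.0185
  green wrinkled: (169 − 165.25)² / 165.25 = 0.0851
χ² = 0.0004 + 0.1668 + 0.0185 + 0.0851 = 0.2708 ≈ 0.271

0.271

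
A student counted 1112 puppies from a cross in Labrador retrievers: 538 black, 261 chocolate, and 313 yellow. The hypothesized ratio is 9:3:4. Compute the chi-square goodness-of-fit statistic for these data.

29.866

Total ratio parts = 16. Expected numbers out of 1112:
  black: 1112 × 9/16 = 625.5
  chocolate: 1112 × 3/16 = 208.5
  yellow: 1112 × 4/16 = 278
χ² = Σ (O − E)² / E
  black: (538 − 625.5)² / 625.5 = 12.2402
  chocolate: (261 − 208.5)² / 208.5 = 13.2194
  yellow: (313 − 278)² / 278 = 4.4065
χ² = 12.2402 + 13.2194 + 4.4065 = 29.8661 ≈ 29.866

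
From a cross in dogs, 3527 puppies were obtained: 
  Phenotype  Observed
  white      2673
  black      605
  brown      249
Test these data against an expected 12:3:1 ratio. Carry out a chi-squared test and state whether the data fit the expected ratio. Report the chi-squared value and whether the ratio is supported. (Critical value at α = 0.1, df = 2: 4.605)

8.787; not consistent

Expected counts for N = 3527 under a 12:3:1 ratio (total parts = 16):
  white: 3527 × 12/16 = 2645.25
  black: 3527 × 3/16 = 661.3125
  brown: 3527 × 1/16 = 220.4375
χ² = Σ (O − E)² / E
  white: (2673 − 2645.25)² / 2645.25 = 0.2911
  black: (605 − 661.3125)² / 661.3125 = 4.7952
  brown: (249 − 220.4375)² / 220.4375 = 3.7009
χ² = 0.2911 + 4.7952 + 3.7009 = 8.7872 ≈ 8.787
Degrees of freedom = 3 − 1 = 2; critical value at α = 0.1 is 4.605.
Since 8.787 > 4.605, we reject the null hypothesis — the data do not fit the 12:3:1 ratio.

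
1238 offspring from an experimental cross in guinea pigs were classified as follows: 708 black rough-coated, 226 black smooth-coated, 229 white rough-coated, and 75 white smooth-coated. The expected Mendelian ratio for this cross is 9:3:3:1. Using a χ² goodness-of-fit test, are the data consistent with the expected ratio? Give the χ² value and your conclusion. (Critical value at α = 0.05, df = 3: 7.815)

0.471; consistent

Under the 9:3:3:1 hypothesis (Σ ratio = 16, N = 1238):
  black rough-coated: 1238 × 9/16 = 696.375
  black smooth-coated: 1238 × 3/16 = 232.125
  white rough-coated: 1238 × 3/16 = 232.125
  white smooth-coated: 1238 × 1/16 = 77.375
χ² = Σ (O − E)² / E
  black rough-coated: (708 − 696.375)² / 696.375 = 0.1941
  black smooth-coated: (226 − 232.125)² / 232.125 = 0.1616
  white rough-coated: (229 − 232.125)² / 232.125 = 0.0421
  white smooth-coated: (75 − 77.375)² / 77.375 = 0.0729
χ² = 0.1941 + 0.1616 + 0.0421 + 0.0729 = 0.4707 ≈ 0.471
Degrees of freedom = 4 − 1 = 3; critical value at α = 0.05 is 7.815.
Since 0.471 < 7.815, we fail to reject the null hypothesis — the data are consistent with the 9:3:3:1 ratio.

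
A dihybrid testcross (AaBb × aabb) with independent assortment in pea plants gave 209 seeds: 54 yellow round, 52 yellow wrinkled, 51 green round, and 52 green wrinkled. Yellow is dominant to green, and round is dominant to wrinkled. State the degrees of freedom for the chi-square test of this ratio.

3

A dihybrid testcross with independent assortment gives a 1:1:1:1 ratio.
A goodness-of-fit test with 4 phenotype classes has df = 4 − 1 = 3.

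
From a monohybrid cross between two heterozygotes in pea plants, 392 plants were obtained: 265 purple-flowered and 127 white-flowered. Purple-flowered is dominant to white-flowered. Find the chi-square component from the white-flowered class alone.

For a monohybrid cross between heterozygotes with complete dominance, the expected phenotypic ratio is 3:1.
Under the 3:1 hypothesis (Σ ratio = 4, N = 392):
  purple-flowered: 392 × 3/4 = 294
  white-flowered: 392 × 1/4 = 98
Contribution of white-flowered: (127 − 98)² / 98 = 8.5816

8.582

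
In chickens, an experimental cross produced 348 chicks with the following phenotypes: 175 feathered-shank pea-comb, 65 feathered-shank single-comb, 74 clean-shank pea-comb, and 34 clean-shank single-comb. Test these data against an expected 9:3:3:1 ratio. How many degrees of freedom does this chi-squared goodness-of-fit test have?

A goodness-of-fit test with 4 phenotype classes has df = 4 − 1 = 3.

3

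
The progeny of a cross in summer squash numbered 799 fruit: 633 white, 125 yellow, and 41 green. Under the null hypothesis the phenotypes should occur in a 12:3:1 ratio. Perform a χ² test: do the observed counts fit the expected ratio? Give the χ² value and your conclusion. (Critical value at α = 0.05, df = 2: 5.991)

7.610; not consistent

The 12:3:1 ratio has 16 parts, so with N = 799 the expected counts are:
  white: 799 × 12/16 = 599.25
  yellow: 799 × 3/16 = 149.8125
  green: 799 × 1/16 = 49.9375
χ² = Σ (O − E)² / E
  white: (633 − 599.25)² / 599.25 = 1.9008
  yellow: (125 − 149.8125)² / 149.8125 = 4.1095
  green: (41 − 49.9375)² / 49.9375 = 1.5996
χ² = 1.9008 + 4.1095 + 1.5996 = 7.6099 ≈ 7.610
Degrees of freedom = 3 − 1 = 2; critical value at α = 0.05 is 5.991.
Since 7.610 > 5.991, we reject the null hypothesis — the data do not fit the 12:3:1 ratio.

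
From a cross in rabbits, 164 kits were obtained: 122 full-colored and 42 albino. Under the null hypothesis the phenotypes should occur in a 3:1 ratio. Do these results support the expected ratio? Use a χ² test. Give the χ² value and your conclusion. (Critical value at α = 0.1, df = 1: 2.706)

0.033; consistent

The 3:1 ratio has 4 parts, so with N = 164 the expected counts are:
  full-colored: 164 × 3/4 = 123
  albino: 164 × 1/4 = 41
χ² = Σ (O − E)² / E
  full-colored: (122 − 123)² / 123 = 0.0081
  albino: (42 − 41)² / 41 = 0.0244
χ² = 0.0081 + 0.0244 = 0.0325 ≈ 0.033
Degrees of freedom = 2 − 1 = 1; critical value at α = 0.1 is 2.706.
Since 0.033 < 2.706, we fail to reject the null hypothesis — the data are consistent with the 3:1 ratio.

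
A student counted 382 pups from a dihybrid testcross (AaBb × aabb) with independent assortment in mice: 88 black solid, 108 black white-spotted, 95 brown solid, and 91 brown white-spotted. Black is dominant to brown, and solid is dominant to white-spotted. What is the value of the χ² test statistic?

2.440

A dihybrid testcross with independent assortment gives a 1:1:1:1 ratio.
Total ratio parts = 4. Expected numbers out of 382:
  black solid: 382 × 1/4 = 95.5
  black white-spotted: 382 × 1/4 = 95.5
  brown solid: 382 × 1/4 = 95.5
  brown white-spotted: 382 × 1/4 = 95.5
χ² = Σ (O − E)² / E
  black solid: (88 − 95.5)² / 95.5 = 0.5890
  black white-spotted: (108 − 95.5)² / 95.5 = 1.6361
  brown solid: (95 − 95.5)² / 95.5 = 0.0026
  brown white-spotted: (91 − 95.5)² / 95.5 = 0.2120
χ² = 0.5890 + 1.6361 + 0.0026 + 0.2120 = 2.4397 ≈ 2.440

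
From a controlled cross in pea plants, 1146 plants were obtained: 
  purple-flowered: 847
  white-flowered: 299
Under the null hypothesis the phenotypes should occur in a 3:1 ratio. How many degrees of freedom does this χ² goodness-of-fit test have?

1

A goodness-of-fit test with 2 phenotype classes has df = 2 − 1 = 1.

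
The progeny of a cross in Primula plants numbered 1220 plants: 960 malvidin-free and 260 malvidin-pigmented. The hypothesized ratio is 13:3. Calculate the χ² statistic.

Total ratio parts = 16. Expected numbers out of 1220:
  malvidin-free: 1220 × 13/16 = 991.25
  malvidin-pigmented: 1220 × 3/16 = 228.75
χ² = Σ (O − E)² / E
  malvidin-free: (960 − 991.25)² / 991.25 = 0.9852
  malvidin-pigmented: (260 − 228.75)² / 228.75 = 4.2691
χ² = 0.9852 + 4.2691 = 5.2543 ≈ 5.254

5.254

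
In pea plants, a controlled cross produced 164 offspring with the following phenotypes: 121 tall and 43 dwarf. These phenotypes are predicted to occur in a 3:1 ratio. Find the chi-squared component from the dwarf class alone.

0.098

Total ratio parts = 4. Expected numbers out of 164:
  tall: 164 × 3/4 = 123
  dwarf: 164 × 1/4 = 41
Contribution of dwarf: (43 − 41)² / 41 = 0.0976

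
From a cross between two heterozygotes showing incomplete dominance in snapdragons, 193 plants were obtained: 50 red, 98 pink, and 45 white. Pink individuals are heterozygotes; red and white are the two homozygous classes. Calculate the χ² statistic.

With incomplete dominance, a heterozygote × heterozygote cross gives a 1:2:1 phenotypic ratio.
Expected counts for N = 193 under a 1:2:1 ratio (total parts = 4):
  red: 193 × 1/4 = 48.25
  pink: 193 × 2/4 = 96.5
  white: 193 × 1/4 = 48.25
χ² = Σ (O − E)² / E
  red: (50 − 48.25)² / 48.25 = 0.0635
  pink: (98 − 96.5)² / 96.5 = 0.0233
  white: (45 − 48.25)² / 48.25 = 0.2189
χ² = 0.0635 + 0.0233 + 0.2189 = 0.3057 ≈ 0.306

0.306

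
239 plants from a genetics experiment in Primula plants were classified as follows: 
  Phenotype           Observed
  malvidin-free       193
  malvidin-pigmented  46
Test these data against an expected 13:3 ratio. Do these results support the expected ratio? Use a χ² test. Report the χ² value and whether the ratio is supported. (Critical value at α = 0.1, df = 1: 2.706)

0.039; consistent

Total ratio parts = 16. Expected numbers out of 239:
  malvidin-free: 239 × 13/16 = 194.1875
  malvidin-pigmented: 239 × 3/16 = 44.8125
χ² = Σ (O − E)² / E
  malvidin-free: (193 − 194.1875)² / 194.1875 = 0.0073
  malvidin-pigmented: (46 − 44.8125)² / 44.8125 = 0.0315
χ² = 0.0073 + 0.0315 = 0.0388 ≈ 0.039
Degrees of freedom = 2 − 1 = 1; critical value at α = 0.1 is 2.706.
Since 0.039 < 2.706, we fail to reject the null hypothesis — the data are consistent with the 13:3 ratio.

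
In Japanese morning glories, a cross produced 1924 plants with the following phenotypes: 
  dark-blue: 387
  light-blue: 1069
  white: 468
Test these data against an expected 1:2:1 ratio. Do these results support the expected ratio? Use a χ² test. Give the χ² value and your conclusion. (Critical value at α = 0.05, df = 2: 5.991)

30.623; not consistent

Under the 1:2:1 hypothesis (Σ ratio = 4, N = 1924):
  dark-blue: 1924 × 1/4 = 481
  light-blue: 1924 × 2/4 = 962
  white: 1924 × 1/4 = 481
χ² = Σ (O − E)² / E
  dark-blue: (387 − 481)² / 481 = 18.3701
  light-blue: (1069 − 962)² / 962 = 11.9012
  white: (468 − 481)² / 481 = 0.3514
χ² = 18.3701 + 11.9012 + 0.3514 = 30.6227 ≈ 30.623
Degrees of freedom = 3 − 1 = 2; critical value at α = 0.05 is 5.991.
Since 30.623 > 5.991, we reject the null hypothesis — the data do not fit the 1:2:1 ratio.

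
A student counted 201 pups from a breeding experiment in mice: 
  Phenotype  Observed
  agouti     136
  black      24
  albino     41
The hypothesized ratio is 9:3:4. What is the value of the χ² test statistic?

11.327

Expected counts for N = 201 under a 9:3:4 ratio (total parts = 16):
  agouti: 201 × 9/16 = 113.0625
  black: 201 × 3/16 = 37.6875
  albino: 201 × 4/16 = 50.25
χ² = Σ (O − E)² / E
  agouti: (136 − 113.0625)² / 113.0625 = 4.6534
  black: (24 − 37.6875)² / 37.6875 = 4.9711
  albino: (41 − 50.25)² / 50.25 = 1.7027
χ² = 4.6534 + 4.9711 + 1.7027 = 11.3272 ≈ 11.327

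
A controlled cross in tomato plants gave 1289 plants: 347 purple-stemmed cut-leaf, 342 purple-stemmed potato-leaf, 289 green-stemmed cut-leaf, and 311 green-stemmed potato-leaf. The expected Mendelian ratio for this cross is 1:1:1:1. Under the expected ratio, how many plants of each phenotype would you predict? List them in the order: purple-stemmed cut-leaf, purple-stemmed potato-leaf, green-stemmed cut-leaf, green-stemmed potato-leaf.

322.25, 322.25, 322.25, 322.25

Expected counts for N = 1289 under a 1:1:1:1 ratio (total parts = 4):
  purple-stemmed cut-leaf: 1289 × 1/4 = 322.25
  purple-stemmed potato-leaf: 1289 × 1/4 = 322.25
  green-stemmed cut-leaf: 1289 × 1/4 = 322.25
  green-stemmed potato-leaf: 1289 × 1/4 = 322.25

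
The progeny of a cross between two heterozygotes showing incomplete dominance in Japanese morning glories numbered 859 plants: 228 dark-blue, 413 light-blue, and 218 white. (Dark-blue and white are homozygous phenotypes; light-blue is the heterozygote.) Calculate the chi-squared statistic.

1.501

With incomplete dominance, a heterozygote × heterozygote cross gives a 1:2:1 phenotypic ratio.
Expected counts for N = 859 under a 1:2:1 ratio (total parts = 4):
  dark-blue: 859 × 1/4 = 214.75
  light-blue: 859 × 2/4 = 429.5
  white: 859 × 1/4 = 214.75
χ² = Σ (O − E)² / E
  dark-blue: (228 − 214.75)² / 214.75 = 0.8175
  light-blue: (413 − 429.5)² / 429.5 = 0.6339
  white: (218 − 214.75)² / 214.75 = 0.0492
χ² = 0.8175 + 0.6339 + 0.0492 = 1.5006 ≈ 1.501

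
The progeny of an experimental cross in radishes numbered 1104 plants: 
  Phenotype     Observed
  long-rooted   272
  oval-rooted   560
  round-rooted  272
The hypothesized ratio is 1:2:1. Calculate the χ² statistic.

0.232

Under the 1:2:1 hypothesis (Σ ratio = 4, N = 1104):
  long-rooted: 1104 × 1/4 = 276
  oval-rooted: 1104 × 2/4 = 552
  round-rooted: 1104 × 1/4 = 276
χ² = Σ (O − E)² / E
  long-rooted: (272 − 276)² / 276 = 0.0580
  oval-rooted: (560 − 552)² / 552 = 0.1159
  round-rooted: (272 − 276)² / 276 = 0.0580
χ² = 0.0580 + 0.1159 + 0.0580 = 0.2319 ≈ 0.232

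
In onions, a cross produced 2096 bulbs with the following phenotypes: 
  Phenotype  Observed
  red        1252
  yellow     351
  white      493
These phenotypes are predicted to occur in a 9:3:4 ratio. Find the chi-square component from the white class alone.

The 9:3:4 ratio has 16 parts, so with N = 2096 the expected counts are:
  red: 2096 × 9/16 = 1179
  yellow: 2096 × 3/16 = 393
  white: 2096 × 4/16 = 524
Contribution of white: (493 − 524)² / 524 = 1.8340

1.834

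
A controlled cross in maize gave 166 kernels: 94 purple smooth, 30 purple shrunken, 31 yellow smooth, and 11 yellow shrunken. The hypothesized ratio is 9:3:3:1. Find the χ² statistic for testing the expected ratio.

The 9:3:3:1 ratio has 16 parts, so with N = 166 the expected counts are:
  purple smooth: 166 × 9/16 = 93.375
  purple shrunken: 166 × 3/16 = 31.125
  yellow smooth: 166 × 3/16 = 31.125
  yellow shrunken: 166 × 1/16 = 10.375
χ² = Σ (O − E)² / E
  purple smooth: (94 − 93.375)² / 93.375 = 0.0042
  purple shrunken: (30 − 31.125)² / 31.125 = 0.0407
  yellow smooth: (31 − 31.125)² / 31.125 = 0.0005
  yellow shrunken: (11 − 10.375)² / 10.375 = 0.0377
χ² = 0.0042 + 0.0407 + 0.0005 + 0.0377 = 0.0831 ≈ 0.083

0.083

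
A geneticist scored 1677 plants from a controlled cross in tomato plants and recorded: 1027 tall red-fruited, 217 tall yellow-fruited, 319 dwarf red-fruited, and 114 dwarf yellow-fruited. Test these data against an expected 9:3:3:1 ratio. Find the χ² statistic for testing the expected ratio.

38.490

Expected counts for N = 1677 under a 9:3:3:1 ratio (total parts = 16):
  tall red-fruited: 1677 × 9/16 = 943.3125
  tall yellow-fruited: 1677 × 3/16 = 314.4375
  dwarf red-fruited: 1677 × 3/16 = 314.4375
  dwarf yellow-fruited: 1677 × 1/16 = 104.8125
χ² = Σ (O − E)² / E
  tall red-fruited: (1027 − 943.3125)² / 943.3125 = 7.4245
  tall yellow-fruited: (217 − 314.4375)² / 314.4375 = 30.1938
  dwarf red-fruited: (319 − 314.4375)² / 314.4375 = 0.0662
  dwarf yellow-fruited: (114 − 104.8125)² / 104.8125 = 0.8053
χ² = 7.4245 + 30.1938 + 0.0662 + 0.8053 = 38.4898 ≈ 38.490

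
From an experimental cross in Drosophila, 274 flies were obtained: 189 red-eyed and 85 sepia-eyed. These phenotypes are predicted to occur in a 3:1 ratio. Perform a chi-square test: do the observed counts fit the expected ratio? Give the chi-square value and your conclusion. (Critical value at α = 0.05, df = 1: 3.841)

Total ratio parts = 4. Expected numbers out of 274:
  red-eyed: 274 × 3/4 = 205.5
  sepia-eyed: 274 × 1/4 = 68.5
χ² = Σ (O − E)² / E
  red-eyed: (189 − 205.5)² / 205.5 = 1.3248
  sepia-eyed: (85 − 68.5)² / 68.5 = 3.9745
χ² = 1.3248 + 3.9745 = 5.2993 ≈ 5.299
Degrees of freedom = 2 − 1 = 1; critical value at α = 0.05 is 3.841.
Since 5.299 > 3.841, we reject the null hypothesis — the data do not fit the 3:1 ratio.

5.299; not consistent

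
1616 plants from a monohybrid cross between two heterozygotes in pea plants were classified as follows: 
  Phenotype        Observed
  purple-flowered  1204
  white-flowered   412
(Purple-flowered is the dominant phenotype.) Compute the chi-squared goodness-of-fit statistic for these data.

0.211

For a monohybrid cross between heterozygotes with complete dominance, the expected phenotypic ratio is 3:1.
The 3:1 ratio has 4 parts, so with N = 1616 the expected counts are:
  purple-flowered: 1616 × 3/4 = 1212
  white-flowered: 1616 × 1/4 = 404
χ² = Σ (O − E)² / E
  purple-flowered: (1204 − 1212)² / 1212 = 0.0528
  white-flowered: (412 − 404)² / 404 = 0.1584
χ² = 0.0528 + 0.1584 = 0.2112 ≈ 0.211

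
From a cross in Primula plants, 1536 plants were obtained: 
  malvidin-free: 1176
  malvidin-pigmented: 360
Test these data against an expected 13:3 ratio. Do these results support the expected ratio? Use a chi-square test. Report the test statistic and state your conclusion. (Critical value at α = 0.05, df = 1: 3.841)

22.154; not consistent

Expected counts for N = 1536 under a 13:3 ratio (total parts = 16):
  malvidin-free: 1536 × 13/16 = 1248
  malvidin-pigmented: 1536 × 3/16 = 288
χ² = Σ (O − E)² / E
  malvidin-free: (1176 − 1248)² / 1248 = 4.1538
  malvidin-pigmented: (360 − 288)² / 288 = 18.0000
χ² = 4.1538 + 18.0000 = 22.1538 ≈ 22.154
Degrees of freedom = 2 − 1 = 1; critical value at α = 0.05 is 3.841.
Since 22.154 > 3.841, we reject the null hypothesis — the data do not fit the 13:3 ratio.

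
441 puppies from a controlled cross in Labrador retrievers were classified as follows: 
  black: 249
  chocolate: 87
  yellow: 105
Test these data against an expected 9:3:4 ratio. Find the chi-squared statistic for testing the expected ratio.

Under the 9:3:4 hypothesis (Σ ratio = 16, N = 441):
  black: 441 × 9/16 = 248.0625
  chocolate: 441 × 3/16 = 82.6875
  yellow: 441 × 4/16 = 110.25
χ² = Σ (O − E)² / E
  black: (249 − 248.0625)² / 248.0625 = 0.0035
  chocolate: (87 − 82.6875)² / 82.6875 = 0.2249
  yellow: (105 − 110.25)² / 110.25 = 0.2500
χ² = 0.0035 + 0.2249 + 0.2500 = 0.4784 ≈ 0.478

0.478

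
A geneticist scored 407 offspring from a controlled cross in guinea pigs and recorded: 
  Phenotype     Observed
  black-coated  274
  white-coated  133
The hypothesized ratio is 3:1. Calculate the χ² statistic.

Under the 3:1 hypothesis (Σ ratio = 4, N = 407):
  black-coated: 407 × 3/4 = 305.25
  white-coated: 407 × 1/4 = 101.75
χ² = Σ (O − E)² / E
  black-coated: (274 − 305.25)² / 305.25 = 3.1992
  white-coated: (133 − 101.75)² / 101.75 = 9.5977
χ² = 3.1992 + 9.5977 = 12.7969 ≈ 12.797

12.797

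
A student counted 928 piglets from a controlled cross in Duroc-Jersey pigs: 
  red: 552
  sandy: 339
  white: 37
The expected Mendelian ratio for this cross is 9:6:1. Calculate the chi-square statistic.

The 9:6:1 ratio has 16 parts, so with N = 928 the expected counts are:
  red: 928 × 9/16 = 522
  sandy: 928 × 6/16 = 348
  white: 928 × 1/16 = 58
χ² = Σ (O − E)² / E
  red: (552 − 522)² / 522 = 1.7241
  sandy: (339 − 348)² / 348 = 0.2328
  white: (37 − 58)² / 58 = 7.6034
χ² = 1.7241 + 0.2328 + 7.6034 = 9.5603 ≈ 9.560

9.560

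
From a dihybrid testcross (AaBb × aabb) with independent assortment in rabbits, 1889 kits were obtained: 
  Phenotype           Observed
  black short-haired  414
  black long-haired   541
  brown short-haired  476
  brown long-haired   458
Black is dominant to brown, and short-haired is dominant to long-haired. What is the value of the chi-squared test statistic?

A dihybrid testcross with independent assortment gives a 1:1:1:1 ratio.
The 1:1:1:1 ratio has 4 parts, so with N = 1889 the expected counts are:
  black short-haired: 1889 × 1/4 = 472.25
  black long-haired: 1889 × 1/4 = 472.25
  brown short-haired: 1889 × 1/4 = 472.25
  brown long-haired: 1889 × 1/4 = 472.25
χ² = Σ (O − E)² / E
  black short-haired: (414 − 472.25)² / 472.25 = 7.1849
  black long-haired: (541 − 472.25)² / 472.25 = 10.0086
  brown short-haired: (476 − 472.25)² / 472.25 = 0.0298
  brown long-haired: (458 − 472.25)² / 472.25 = 0.4300
χ² = 7.1849 + 10.0086 + 0.0298 + 0.4300 = 17.6533 ≈ 17.653

17.653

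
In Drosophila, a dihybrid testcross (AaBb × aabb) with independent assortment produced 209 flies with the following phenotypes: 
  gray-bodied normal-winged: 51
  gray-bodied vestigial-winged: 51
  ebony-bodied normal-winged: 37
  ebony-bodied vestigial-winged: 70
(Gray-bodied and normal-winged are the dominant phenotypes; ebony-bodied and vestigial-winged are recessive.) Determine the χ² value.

10.541

A dihybrid testcross with independent assortment gives a 1:1:1:1 ratio.
Total ratio parts = 4. Expected numbers out of 209:
  gray-bodied normal-winged: 209 × 1/4 = 52.25
  gray-bodied vestigial-winged: 209 × 1/4 = 52.25
  ebony-bodied normal-winged: 209 × 1/4 = 52.25
  ebony-bodied vestigial-winged: 209 × 1/4 = 52.25
χ² = Σ (O − E)² / E
  gray-bodied normal-winged: (51 − 52.25)² / 52.25 = 0.0299
  gray-bodied vestigial-winged: (51 − 52.25)² / 52.25 = 0.0299
  ebony-bodied normal-winged: (37 − 52.25)² / 52.25 = 4.4510
  ebony-bodied vestigial-winged: (70 − 52.25)² / 52.25 = 6.0299
χ² = 0.0299 + 0.0299 + 4.4510 + 6.0299 = 10.5407 ≈ 10.541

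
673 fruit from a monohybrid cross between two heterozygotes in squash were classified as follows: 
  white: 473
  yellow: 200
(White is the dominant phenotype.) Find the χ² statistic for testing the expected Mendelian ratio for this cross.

7.989

For a monohybrid cross between heterozygotes with complete dominance, the expected phenotypic ratio is 3:1.
Under the 3:1 hypothesis (Σ ratio = 4, N = 673):
  white: 673 × 3/4 = 504.75
  yellow: 673 × 1/4 = 168.25
χ² = Σ (O − E)² / E
  white: (473 − 504.75)² / 504.75 = 1.9972
  yellow: (200 − 168.25)² / 168.25 = 5.9915
χ² = 1.9972 + 5.9915 = 7.9887 ≈ 7.989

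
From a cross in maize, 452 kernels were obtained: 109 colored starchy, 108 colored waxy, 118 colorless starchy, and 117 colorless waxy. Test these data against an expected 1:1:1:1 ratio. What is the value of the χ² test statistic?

0.726

Under the 1:1:1:1 hypothesis (Σ ratio = 4, N = 452):
  colored starchy: 452 × 1/4 = 113
  colored waxy: 452 × 1/4 = 113
  colorless starchy: 452 × 1/4 = 113
  colorless waxy: 452 × 1/4 = 113
χ² = Σ (O − E)² / E
  colored starchy: (109 − 113)² / 113 = 0.1416
  colored waxy: (108 − 113)² / 113 = 0.2212
  colorless starchy: (118 − 113)² / 113 = 0.2212
  colorless waxy: (117 − 113)² / 113 = 0.1416
χ² = 0.1416 + 0.2212 + 0.2212 + 0.1416 = 0.7256 ≈ 0.726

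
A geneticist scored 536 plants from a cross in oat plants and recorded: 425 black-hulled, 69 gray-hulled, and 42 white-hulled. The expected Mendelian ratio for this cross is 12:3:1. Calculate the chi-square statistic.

13.346

Expected counts for N = 536 under a 12:3:1 ratio (total parts = 16):
  black-hulled: 536 × 12/16 = 402
  gray-hulled: 536 × 3/16 = 100.5
  white-hulled: 536 × 1/16 = 33.5
χ² = Σ (O − E)² / E
  black-hulled: (425 − 402)² / 402 = 1.3159
  gray-hulled: (69 − 100.5)² / 100.5 = 9.8731
  white-hulled: (42 − 33.5)² / 33.5 = 2.1567
χ² = 1.3159 + 9.8731 + 2.1567 = 13.3457 ≈ 13.346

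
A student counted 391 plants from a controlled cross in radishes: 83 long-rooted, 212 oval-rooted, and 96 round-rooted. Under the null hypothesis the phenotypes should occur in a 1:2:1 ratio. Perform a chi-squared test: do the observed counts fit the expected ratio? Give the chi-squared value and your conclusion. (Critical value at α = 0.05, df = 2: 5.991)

3.650; consistent

Expected counts for N = 391 under a 1:2:1 ratio (total parts = 4):
  long-rooted: 391 × 1/4 = 97.75
  oval-rooted: 391 × 2/4 = 195.5
  round-rooted: 391 × 1/4 = 97.75
χ² = Σ (O − E)² / E
  long-rooted: (83 − 97.75)² / 97.75 = 2.2257
  oval-rooted: (212 − 195.5)² / 195.5 = 1.3926
  round-rooted: (96 − 97.75)² / 97.75 = 0.0313
χ² = 2.2257 + 1.3926 + 0.0313 = 3.6496 ≈ 3.650
Degrees of freedom = 3 − 1 = 2; critical value at α = 0.05 is 5.991.
Since 3.650 < 5.991, we fail to reject the null hypothesis — the data are consistent with the 1:2:1 ratio.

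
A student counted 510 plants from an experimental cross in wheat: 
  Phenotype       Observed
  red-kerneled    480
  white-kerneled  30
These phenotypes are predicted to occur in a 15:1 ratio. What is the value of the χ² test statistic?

Total ratio parts = 16. Expected numbers out of 510:
  red-kerneled: 510 × 15/16 = 478.125
  white-kerneled: 510 × 1/16 = 31.875
χ² = Σ (O − E)² / E
  red-kerneled: (480 − 478.125)² / 478.125 = 0.0074
  white-kerneled: (30 − 31.875)² / 31.875 = 0.1103
χ² = 0.0074 + 0.1103 = 0.1177 ≈ 0.118

0.118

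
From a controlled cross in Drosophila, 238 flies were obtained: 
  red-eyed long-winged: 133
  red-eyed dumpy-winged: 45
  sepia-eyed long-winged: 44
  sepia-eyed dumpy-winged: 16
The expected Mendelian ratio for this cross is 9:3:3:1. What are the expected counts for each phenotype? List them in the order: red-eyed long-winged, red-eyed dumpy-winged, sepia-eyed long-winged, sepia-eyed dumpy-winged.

133.875, 44.625, 44.625, 14.875

Under the 9:3:3:1 hypothesis (Σ ratio = 16, N = 238):
  red-eyed long-winged: 238 × 9/16 = 133.875
  red-eyed dumpy-winged: 238 × 3/16 = 44.625
  sepia-eyed long-winged: 238 × 3/16 = 44.625
  sepia-eyed dumpy-winged: 238 × 1/16 = 14.875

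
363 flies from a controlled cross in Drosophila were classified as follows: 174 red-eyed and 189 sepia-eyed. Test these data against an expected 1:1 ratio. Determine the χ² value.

Expected counts for N = 363 under a 1:1 ratio (total parts = 2):
  red-eyed: 363 × 1/2 = 181.5
  sepia-eyed: 363 × 1/2 = 181.5
χ² = Σ (O − E)² / E
  red-eyed: (174 − 181.5)² / 181.5 = 0.3099
  sepia-eyed: (189 − 181.5)² / 181.5 = 0.3099
χ² = 0.3099 + 0.3099 = 0.6198 ≈ 0.620

0.620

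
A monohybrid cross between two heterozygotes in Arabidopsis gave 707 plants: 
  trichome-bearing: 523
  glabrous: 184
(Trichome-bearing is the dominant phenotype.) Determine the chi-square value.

For a monohybrid cross between heterozygotes with complete dominance, the expected phenotypic ratio is 3:1.
Expected counts for N = 707 under a 3:1 ratio (total parts = 4):
  trichome-bearing: 707 × 3/4 = 530.25
  glabrous: 707 × 1/4 = 176.75
χ² = Σ (O − E)² / E
  trichome-bearing: (523 − 530.25)² / 530.25 = 0.0991
  glabrous: (184 − 176.75)² / 176.75 = 0.2974
χ² = 0.0991 + 0.2974 = 0.3965 ≈ 0.397

0.397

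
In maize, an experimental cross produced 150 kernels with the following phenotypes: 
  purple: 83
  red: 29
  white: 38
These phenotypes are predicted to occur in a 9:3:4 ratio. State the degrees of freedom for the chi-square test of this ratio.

A goodness-of-fit test with 3 phenotype classes has df = 3 − 1 = 2.

2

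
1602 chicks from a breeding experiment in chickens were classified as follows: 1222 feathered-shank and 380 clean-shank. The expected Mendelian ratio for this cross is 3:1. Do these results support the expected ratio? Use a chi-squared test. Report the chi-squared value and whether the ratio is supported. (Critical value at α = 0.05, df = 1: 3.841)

Under the 3:1 hypothesis (Σ ratio = 4, N = 1602):
  feathered-shank: 1602 × 3/4 = 1201.5
  clean-shank: 1602 × 1/4 = 400.5
χ² = Σ (O − E)² / E
  feathered-shank: (1222 − 1201.5)² / 1201.5 = 0.3498
  clean-shank: (380 − 400.5)² / 400.5 = 1.0493
χ² = 0.3498 + 1.0493 = 1.3991 ≈ 1.399
Degrees of freedom = 2 − 1 = 1; critical value at α = 0.05 is 3.841.
Since 1.399 < 3.841, we fail to reject the null hypothesis — the data are consistent with the 3:1 ratio.

1.399; consistent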